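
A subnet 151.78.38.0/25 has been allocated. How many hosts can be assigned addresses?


Host bits = 32 - 25 = 7
Total addresses = 2^7 = 128
Usable = total - 2 (network and broadcast)
Usable hosts: 126


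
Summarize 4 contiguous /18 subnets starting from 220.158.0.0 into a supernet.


Original prefix: /18
Number of subnets: 4 = 2^2
New prefix = 18 - 2 = 16
Supernet: 220.158.0.0/16


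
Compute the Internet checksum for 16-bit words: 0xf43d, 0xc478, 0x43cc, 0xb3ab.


Sum all words (with carry folding):
+ 0xf43d = 0xf43d
+ 0xc478 = 0xb8b6
+ 0x43cc = 0xfc82
+ 0xb3ab = 0xb02e
One's complement: ~0xb02e
Checksum = 0x4fd1


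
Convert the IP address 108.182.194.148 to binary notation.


108 = 01101100
182 = 10110110
194 = 11000010
148 = 10010100
Binary: 01101100.10110110.11000010.10010100


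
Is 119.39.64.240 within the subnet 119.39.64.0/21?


Subnet network: 119.39.64.0
Test IP AND mask: 119.39.64.0
Yes, 119.39.64.240 is in 119.39.64.0/21


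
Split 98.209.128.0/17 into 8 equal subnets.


New prefix = 17 + 3 = 20
Each subnet has 4096 addresses
  98.209.128.0/20
  98.209.144.0/20
  98.209.160.0/20
  98.209.176.0/20
  98.209.192.0/20
  98.209.208.0/20
  98.209.224.0/20
  98.209.240.0/20
Subnets: 98.209.128.0/20, 98.209.144.0/20, 98.209.160.0/20, 98.209.176.0/20, 98.209.192.0/20, 98.209.208.0/20, 98.209.224.0/20, 98.209.240.0/20


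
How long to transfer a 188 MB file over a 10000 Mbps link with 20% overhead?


Effective throughput = 10000 * (1 - 20/100) = 8000 Mbps
File size in Mb = 188 * 8 = 1504 Mb
Time = 1504 / 8000
Time = 0.188 seconds


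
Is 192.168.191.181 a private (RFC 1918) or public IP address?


RFC 1918 private ranges:
  10.0.0.0/8 (10.0.0.0 - 10.255.255.255)
  172.16.0.0/12 (172.16.0.0 - 172.31.255.255)
  192.168.0.0/16 (192.168.0.0 - 192.168.255.255)
Private (in 192.168.0.0/16)


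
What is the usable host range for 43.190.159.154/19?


Network: 43.190.128.0
Broadcast: 43.190.159.255
First usable = network + 1
Last usable = broadcast - 1
Range: 43.190.128.1 to 43.190.159.254


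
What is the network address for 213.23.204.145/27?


IP:   11010101.00010111.11001100.10010001
Mask: 11111111.11111111.11111111.11100000
AND operation:
Net:  11010101.00010111.11001100.10000000
Network: 213.23.204.128/27


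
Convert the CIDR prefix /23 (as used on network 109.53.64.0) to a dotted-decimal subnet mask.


/23 means 23 network bits, 9 host bits
Binary: 11111111111111111111111000000000
Mask: 255.255.254.0


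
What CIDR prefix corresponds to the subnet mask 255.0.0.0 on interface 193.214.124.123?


Binary: 11111111.00000000.00000000.00000000
Count leading 1s
Prefix: /8


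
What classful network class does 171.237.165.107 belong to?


First octet: 171
Binary: 10101011
10xxxxxx -> Class B (128-191)
Class B, default mask 255.255.0.0 (/16)


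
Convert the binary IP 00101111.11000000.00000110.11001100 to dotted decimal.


00101111 = 47
11000000 = 192
00000110 = 6
11001100 = 204
IP: 47.192.6.204


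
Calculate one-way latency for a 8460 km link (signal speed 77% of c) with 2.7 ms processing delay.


Speed = 0.77 * 3e5 km/s = 231000 km/s
Propagation delay = 8460 / 231000 = 0.0366 s = 36.6234 ms
Processing delay = 2.7 ms
Total one-way latency = 39.3234 ms


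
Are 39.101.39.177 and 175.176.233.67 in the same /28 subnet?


Mask: 255.255.255.240
39.101.39.177 AND mask = 39.101.39.176
175.176.233.67 AND mask = 175.176.233.64
No, different subnets (39.101.39.176 vs 175.176.233.64)


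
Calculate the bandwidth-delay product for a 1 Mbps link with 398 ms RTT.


BDP = bandwidth * RTT
= 1 Mbps * 398 ms
= 1 * 1e6 * 398 / 1000 bits
= 398000 bits
= 49750 bytes
= 48.584 KB
BDP = 398000 bits (49750 bytes)


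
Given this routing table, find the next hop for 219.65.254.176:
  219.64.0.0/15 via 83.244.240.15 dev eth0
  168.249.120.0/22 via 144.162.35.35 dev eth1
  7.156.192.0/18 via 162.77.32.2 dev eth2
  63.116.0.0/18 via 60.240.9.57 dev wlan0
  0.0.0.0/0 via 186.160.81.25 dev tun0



Longest prefix match for 219.65.254.176:
  /15 219.64.0.0: MATCH
  /22 168.249.120.0: no
  /18 7.156.192.0: no
  /18 63.116.0.0: no
  /0 0.0.0.0: MATCH
Selected: next-hop 83.244.240.15 via eth0 (matched /15)


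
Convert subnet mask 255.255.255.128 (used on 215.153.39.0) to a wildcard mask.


Subnet mask: 255.255.255.128
Wildcard = 255.255.255.255 - subnet mask
255 - 255 = 0
255 - 255 = 0
255 - 255 = 0
255 - 128 = 127
Wildcard: 0.0.0.127


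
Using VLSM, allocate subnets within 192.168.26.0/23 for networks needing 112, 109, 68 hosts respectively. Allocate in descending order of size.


112 hosts -> /25 (126 usable): 192.168.26.0/25
109 hosts -> /25 (126 usable): 192.168.26.128/25
68 hosts -> /25 (126 usable): 192.168.27.0/25
Allocation: 192.168.26.0/25 (112 hosts, 126 usable); 192.168.26.128/25 (109 hosts, 126 usable); 192.168.27.0/25 (68 hosts, 126 usable)


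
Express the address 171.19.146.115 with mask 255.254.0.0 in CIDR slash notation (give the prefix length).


Binary: 11111111.11111110.00000000.00000000
Count leading 1s
Prefix: /15


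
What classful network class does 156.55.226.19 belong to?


First octet: 156
Binary: 10011100
10xxxxxx -> Class B (128-191)
Class B, default mask 255.255.0.0 (/16)


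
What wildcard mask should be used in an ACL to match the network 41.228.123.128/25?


Subnet mask: 255.255.255.128
Wildcard = 255.255.255.255 - subnet mask
255 - 255 = 0
255 - 255 = 0
255 - 255 = 0
255 - 128 = 127
Wildcard: 0.0.0.127


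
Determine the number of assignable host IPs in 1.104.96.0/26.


Host bits = 32 - 26 = 6
Total addresses = 2^6 = 64
Usable = total - 2 (network and broadcast)
Usable hosts: 62


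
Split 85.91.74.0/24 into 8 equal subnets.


New prefix = 24 + 3 = 27
Each subnet has 32 addresses
  85.91.74.0/27
  85.91.74.32/27
  85.91.74.64/27
  85.91.74.96/27
  85.91.74.128/27
  85.91.74.160/27
  85.91.74.192/27
  85.91.74.224/27
Subnets: 85.91.74.0/27, 85.91.74.32/27, 85.91.74.64/27, 85.91.74.96/27, 85.91.74.128/27, 85.91.74.160/27, 85.91.74.192/27, 85.91.74.224/27


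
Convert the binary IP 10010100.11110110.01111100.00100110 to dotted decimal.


10010100 = 148
11110110 = 246
01111100 = 124
00100110 = 38
IP: 148.246.124.38


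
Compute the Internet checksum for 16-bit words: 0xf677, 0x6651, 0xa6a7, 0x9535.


Sum all words (with carry folding):
+ 0xf677 = 0xf677
+ 0x6651 = 0x5cc9
+ 0xa6a7 = 0x0371
+ 0x9535 = 0x98a6
One's complement: ~0x98a6
Checksum = 0x6759


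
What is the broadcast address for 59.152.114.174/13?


Network: 59.152.0.0/13
Host bits = 19
Set all host bits to 1:
Broadcast: 59.159.255.255


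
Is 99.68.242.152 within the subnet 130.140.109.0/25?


Subnet network: 130.140.109.0
Test IP AND mask: 99.68.242.128
No, 99.68.242.152 is not in 130.140.109.0/25


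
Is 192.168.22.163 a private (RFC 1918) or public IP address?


RFC 1918 private ranges:
  10.0.0.0/8 (10.0.0.0 - 10.255.255.255)
  172.16.0.0/12 (172.16.0.0 - 172.31.255.255)
  192.168.0.0/16 (192.168.0.0 - 192.168.255.255)
Private (in 192.168.0.0/16)


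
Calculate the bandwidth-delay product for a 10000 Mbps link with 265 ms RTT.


BDP = bandwidth * RTT
= 10000 Mbps * 265 ms
= 10000 * 1e6 * 265 / 1000 bits
= 2650000000 bits
= 331250000 bytes
= 323486.3281 KB
BDP = 2650000000 bits (331250000 bytes)


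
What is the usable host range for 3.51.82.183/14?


Network: 3.48.0.0
Broadcast: 3.51.255.255
First usable = network + 1
Last usable = broadcast - 1
Range: 3.48.0.1 to 3.51.255.254


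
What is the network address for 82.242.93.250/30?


IP:   01010010.11110010.01011101.11111010
Mask: 11111111.11111111.11111111.11111100
AND operation:
Net:  01010010.11110010.01011101.11111000
Network: 82.242.93.248/30


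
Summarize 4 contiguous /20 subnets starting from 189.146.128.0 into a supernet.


Original prefix: /20
Number of subnets: 4 = 2^2
New prefix = 20 - 2 = 18
Supernet: 189.146.128.0/18


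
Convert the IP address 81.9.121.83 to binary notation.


81 = 01010001
9 = 00001001
121 = 01111001
83 = 01010011
Binary: 01010001.00001001.01111001.01010011


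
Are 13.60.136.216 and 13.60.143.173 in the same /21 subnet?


Mask: 255.255.248.0
13.60.136.216 AND mask = 13.60.136.0
13.60.143.173 AND mask = 13.60.136.0
Yes, same subnet (13.60.136.0)


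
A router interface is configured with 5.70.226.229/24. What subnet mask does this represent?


/24 means 24 network bits, 8 host bits
Binary: 11111111111111111111111100000000
Mask: 255.255.255.0


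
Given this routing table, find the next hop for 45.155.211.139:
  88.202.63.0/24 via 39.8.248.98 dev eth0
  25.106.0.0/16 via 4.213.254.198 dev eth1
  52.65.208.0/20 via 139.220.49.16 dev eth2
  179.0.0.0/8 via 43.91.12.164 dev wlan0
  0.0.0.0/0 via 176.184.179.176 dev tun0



Longest prefix match for 45.155.211.139:
  /24 88.202.63.0: no
  /16 25.106.0.0: no
  /20 52.65.208.0: no
  /8 179.0.0.0: no
  /0 0.0.0.0: MATCH
Selected: next-hop 176.184.179.176 via tun0 (matched /0)


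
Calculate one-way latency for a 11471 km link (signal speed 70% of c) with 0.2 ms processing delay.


Speed = 0.7 * 3e5 km/s = 210000 km/s
Propagation delay = 11471 / 210000 = 0.0546 s = 54.6238 ms
Processing delay = 0.2 ms
Total one-way latency = 54.8238 ms


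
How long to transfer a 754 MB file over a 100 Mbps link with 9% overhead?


Effective throughput = 100 * (1 - 9/100) = 91 Mbps
File size in Mb = 754 * 8 = 6032 Mb
Time = 6032 / 91
Time = 66.2857 seconds


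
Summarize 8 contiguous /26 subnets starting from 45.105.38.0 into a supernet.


Original prefix: /26
Number of subnets: 8 = 2^3
New prefix = 26 - 3 = 23
Supernet: 45.105.38.0/23


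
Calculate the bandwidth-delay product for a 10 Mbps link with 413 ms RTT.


BDP = bandwidth * RTT
= 10 Mbps * 413 ms
= 10 * 1e6 * 413 / 1000 bits
= 4130000 bits
= 516250 bytes
= 504.1504 KB
BDP = 4130000 bits (516250 bytes)


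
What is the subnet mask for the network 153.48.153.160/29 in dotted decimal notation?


/29 means 29 network bits, 3 host bits
Binary: 11111111111111111111111111111000
Mask: 255.255.255.248


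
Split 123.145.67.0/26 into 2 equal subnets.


New prefix = 26 + 1 = 27
Each subnet has 32 addresses
  123.145.67.0/27
  123.145.67.32/27
Subnets: 123.145.67.0/27, 123.145.67.32/27


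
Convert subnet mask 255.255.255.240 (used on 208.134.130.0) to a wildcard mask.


Subnet mask: 255.255.255.240
Wildcard = 255.255.255.255 - subnet mask
255 - 255 = 0
255 - 255 = 0
255 - 255 = 0
255 - 240 = 15
Wildcard: 0.0.0.15


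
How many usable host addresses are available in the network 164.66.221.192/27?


Host bits = 32 - 27 = 5
Total addresses = 2^5 = 32
Usable = total - 2 (network and broadcast)
Usable hosts: 30


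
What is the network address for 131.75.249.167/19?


IP:   10000011.01001011.11111001.10100111
Mask: 11111111.11111111.11100000.00000000
AND operation:
Net:  10000011.01001011.11100000.00000000
Network: 131.75.224.0/19


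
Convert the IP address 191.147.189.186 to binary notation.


191 = 10111111
147 = 10010011
189 = 10111101
186 = 10111010
Binary: 10111111.10010011.10111101.10111010


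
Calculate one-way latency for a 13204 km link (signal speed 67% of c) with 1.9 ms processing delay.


Speed = 0.67 * 3e5 km/s = 201000 km/s
Propagation delay = 13204 / 201000 = 0.0657 s = 65.6915 ms
Processing delay = 1.9 ms
Total one-way latency = 67.5915 ms


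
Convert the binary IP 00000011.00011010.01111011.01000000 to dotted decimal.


00000011 = 3
00011010 = 26
01111011 = 123
01000000 = 64
IP: 3.26.123.64


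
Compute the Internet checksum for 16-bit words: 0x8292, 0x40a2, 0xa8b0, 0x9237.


Sum all words (with carry folding):
+ 0x8292 = 0x8292
+ 0x40a2 = 0xc334
+ 0xa8b0 = 0x6be5
+ 0x9237 = 0xfe1c
One's complement: ~0xfe1c
Checksum = 0x01e3


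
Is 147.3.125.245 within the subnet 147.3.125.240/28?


Subnet network: 147.3.125.240
Test IP AND mask: 147.3.125.240
Yes, 147.3.125.245 is in 147.3.125.240/28


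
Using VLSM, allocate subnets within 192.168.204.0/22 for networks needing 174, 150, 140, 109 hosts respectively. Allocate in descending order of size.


174 hosts -> /24 (254 usable): 192.168.204.0/24
150 hosts -> /24 (254 usable): 192.168.205.0/24
140 hosts -> /24 (254 usable): 192.168.206.0/24
109 hosts -> /25 (126 usable): 192.168.207.0/25
Allocation: 192.168.204.0/24 (174 hosts, 254 usable); 192.168.205.0/24 (150 hosts, 254 usable); 192.168.206.0/24 (140 hosts, 254 usable); 192.168.207.0/25 (109 hosts, 126 usable)


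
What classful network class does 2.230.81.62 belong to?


First octet: 2
Binary: 00000010
0xxxxxxx -> Class A (1-126)
Class A, default mask 255.0.0.0 (/8)


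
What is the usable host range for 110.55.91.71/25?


Network: 110.55.91.0
Broadcast: 110.55.91.127
First usable = network + 1
Last usable = broadcast - 1
Range: 110.55.91.1 to 110.55.91.126


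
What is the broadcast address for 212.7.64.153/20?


Network: 212.7.64.0/20
Host bits = 12
Set all host bits to 1:
Broadcast: 212.7.79.255


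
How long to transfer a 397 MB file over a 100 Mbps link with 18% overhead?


Effective throughput = 100 * (1 - 18/100) = 82 Mbps
File size in Mb = 397 * 8 = 3176 Mb
Time = 3176 / 82
Time = 38.7317 seconds


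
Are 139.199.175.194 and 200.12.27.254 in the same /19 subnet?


Mask: 255.255.224.0
139.199.175.194 AND mask = 139.199.160.0
200.12.27.254 AND mask = 200.12.0.0
No, different subnets (139.199.160.0 vs 200.12.0.0)


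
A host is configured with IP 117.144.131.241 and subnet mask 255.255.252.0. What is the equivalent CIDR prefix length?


Binary: 11111111.11111111.11111100.00000000
Count leading 1s
Prefix: /22


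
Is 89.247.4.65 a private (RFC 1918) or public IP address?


RFC 1918 private ranges:
  10.0.0.0/8 (10.0.0.0 - 10.255.255.255)
  172.16.0.0/12 (172.16.0.0 - 172.31.255.255)
  192.168.0.0/16 (192.168.0.0 - 192.168.255.255)
Public (not in any RFC 1918 range)


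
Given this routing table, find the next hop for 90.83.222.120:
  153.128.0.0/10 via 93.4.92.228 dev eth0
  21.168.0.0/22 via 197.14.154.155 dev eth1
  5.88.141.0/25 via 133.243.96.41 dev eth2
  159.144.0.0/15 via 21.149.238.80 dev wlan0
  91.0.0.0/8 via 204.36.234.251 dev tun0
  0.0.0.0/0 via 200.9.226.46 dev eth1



Longest prefix match for 90.83.222.120:
  /10 153.128.0.0: no
  /22 21.168.0.0: no
  /25 5.88.141.0: no
  /15 159.144.0.0: no
  /8 91.0.0.0: no
  /0 0.0.0.0: MATCH
Selected: next-hop 200.9.226.46 via eth1 (matched /0)


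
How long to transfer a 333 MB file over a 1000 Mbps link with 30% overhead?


Effective throughput = 1000 * (1 - 30/100) = 700 Mbps
File size in Mb = 333 * 8 = 2664 Mb
Time = 2664 / 700
Time = 3.8057 seconds


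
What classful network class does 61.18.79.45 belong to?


First octet: 61
Binary: 00111101
0xxxxxxx -> Class A (1-126)
Class A, default mask 255.0.0.0 (/8)


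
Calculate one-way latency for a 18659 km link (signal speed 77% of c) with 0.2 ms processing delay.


Speed = 0.77 * 3e5 km/s = 231000 km/s
Propagation delay = 18659 / 231000 = 0.0808 s = 80.7749 ms
Processing delay = 0.2 ms
Total one-way latency = 80.9749 ms


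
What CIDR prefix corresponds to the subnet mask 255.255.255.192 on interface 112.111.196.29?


Binary: 11111111.11111111.11111111.11000000
Count leading 1s
Prefix: /26


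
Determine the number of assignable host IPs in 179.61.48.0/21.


Host bits = 32 - 21 = 11
Total addresses = 2^11 = 2048
Usable = total - 2 (network and broadcast)
Usable hosts: 2046


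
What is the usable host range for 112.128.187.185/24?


Network: 112.128.187.0
Broadcast: 112.128.187.255
First usable = network + 1
Last usable = broadcast - 1
Range: 112.128.187.1 to 112.128.187.254


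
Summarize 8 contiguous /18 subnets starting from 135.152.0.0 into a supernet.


Original prefix: /18
Number of subnets: 8 = 2^3
New prefix = 18 - 3 = 15
Supernet: 135.152.0.0/15


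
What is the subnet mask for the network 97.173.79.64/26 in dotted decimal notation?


/26 means 26 network bits, 6 host bits
Binary: 11111111111111111111111111000000
Mask: 255.255.255.192


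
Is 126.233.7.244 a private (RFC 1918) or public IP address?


RFC 1918 private ranges:
  10.0.0.0/8 (10.0.0.0 - 10.255.255.255)
  172.16.0.0/12 (172.16.0.0 - 172.31.255.255)
  192.168.0.0/16 (192.168.0.0 - 192.168.255.255)
Public (not in any RFC 1918 range)


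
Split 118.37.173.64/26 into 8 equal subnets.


New prefix = 26 + 3 = 29
Each subnet has 8 addresses
  118.37.173.64/29
  118.37.173.72/29
  118.37.173.80/29
  118.37.173.88/29
  118.37.173.96/29
  118.37.173.104/29
  118.37.173.112/29
  118.37.173.120/29
Subnets: 118.37.173.64/29, 118.37.173.72/29, 118.37.173.80/29, 118.37.173.88/29, 118.37.173.96/29, 118.37.173.104/29, 118.37.173.112/29, 118.37.173.120/29


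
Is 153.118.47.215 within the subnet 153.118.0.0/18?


Subnet network: 153.118.0.0
Test IP AND mask: 153.118.0.0
Yes, 153.118.47.215 is in 153.118.0.0/18


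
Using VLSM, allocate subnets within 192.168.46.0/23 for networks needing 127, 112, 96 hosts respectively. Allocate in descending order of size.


127 hosts -> /24 (254 usable): 192.168.46.0/24
112 hosts -> /25 (126 usable): 192.168.47.0/25
96 hosts -> /25 (126 usable): 192.168.47.128/25
Allocation: 192.168.46.0/24 (127 hosts, 254 usable); 192.168.47.0/25 (112 hosts, 126 usable); 192.168.47.128/25 (96 hosts, 126 usable)


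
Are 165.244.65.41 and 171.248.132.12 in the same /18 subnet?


Mask: 255.255.192.0
165.244.65.41 AND mask = 165.244.64.0
171.248.132.12 AND mask = 171.248.128.0
No, different subnets (165.244.64.0 vs 171.248.128.0)


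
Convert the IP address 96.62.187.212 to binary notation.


96 = 01100000
62 = 00111110
187 = 10111011
212 = 11010100
Binary: 01100000.00111110.10111011.11010100


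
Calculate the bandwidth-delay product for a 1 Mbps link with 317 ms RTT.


BDP = bandwidth * RTT
= 1 Mbps * 317 ms
= 1 * 1e6 * 317 / 1000 bits
= 317000 bits
= 39625 bytes
= 38.6963 KB
BDP = 317000 bits (39625 bytes)


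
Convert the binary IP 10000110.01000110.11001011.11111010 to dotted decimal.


10000110 = 134
01000110 = 70
11001011 = 203
11111010 = 250
IP: 134.70.203.250


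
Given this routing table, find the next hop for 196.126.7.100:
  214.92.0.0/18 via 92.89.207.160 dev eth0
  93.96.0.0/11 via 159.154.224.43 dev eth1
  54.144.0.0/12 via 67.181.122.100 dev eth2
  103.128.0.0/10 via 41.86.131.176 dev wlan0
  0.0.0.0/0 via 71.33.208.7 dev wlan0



Longest prefix match for 196.126.7.100:
  /18 214.92.0.0: no
  /11 93.96.0.0: no
  /12 54.144.0.0: no
  /10 103.128.0.0: no
  /0 0.0.0.0: MATCH
Selected: next-hop 71.33.208.7 via wlan0 (matched /0)


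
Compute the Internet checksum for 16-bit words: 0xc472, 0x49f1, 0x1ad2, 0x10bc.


Sum all words (with carry folding):
+ 0xc472 = 0xc472
+ 0x49f1 = 0x0e64
+ 0x1ad2 = 0x2936
+ 0x10bc = 0x39f2
One's complement: ~0x39f2
Checksum = 0xc60d


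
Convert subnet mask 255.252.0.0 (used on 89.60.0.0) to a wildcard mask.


Subnet mask: 255.252.0.0
Wildcard = 255.255.255.255 - subnet mask
255 - 255 = 0
255 - 252 = 3
255 - 0 = 255
255 - 0 = 255
Wildcard: 0.3.255.255


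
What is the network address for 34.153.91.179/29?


IP:   00100010.10011001.01011011.10110011
Mask: 11111111.11111111.11111111.11111000
AND operation:
Net:  00100010.10011001.01011011.10110000
Network: 34.153.91.176/29


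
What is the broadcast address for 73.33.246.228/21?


Network: 73.33.240.0/21
Host bits = 11
Set all host bits to 1:
Broadcast: 73.33.247.255


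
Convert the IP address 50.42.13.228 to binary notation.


50 = 00110010
42 = 00101010
13 = 00001101
228 = 11100100
Binary: 00110010.00101010.00001101.11100100


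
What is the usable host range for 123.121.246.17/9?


Network: 123.0.0.0
Broadcast: 123.127.255.255
First usable = network + 1
Last usable = broadcast - 1
Range: 123.0.0.1 to 123.127.255.254


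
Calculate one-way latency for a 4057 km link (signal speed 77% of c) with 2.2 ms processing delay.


Speed = 0.77 * 3e5 km/s = 231000 km/s
Propagation delay = 4057 / 231000 = 0.0176 s = 17.5628 ms
Processing delay = 2.2 ms
Total one-way latency = 19.7628 ms


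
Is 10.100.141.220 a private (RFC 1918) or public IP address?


RFC 1918 private ranges:
  10.0.0.0/8 (10.0.0.0 - 10.255.255.255)
  172.16.0.0/12 (172.16.0.0 - 172.31.255.255)
  192.168.0.0/16 (192.168.0.0 - 192.168.255.255)
Private (in 10.0.0.0/8)


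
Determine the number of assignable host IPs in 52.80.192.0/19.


Host bits = 32 - 19 = 13
Total addresses = 2^13 = 8192
Usable = total - 2 (network and broadcast)
Usable hosts: 8190


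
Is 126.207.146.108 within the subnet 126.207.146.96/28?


Subnet network: 126.207.146.96
Test IP AND mask: 126.207.146.96
Yes, 126.207.146.108 is in 126.207.146.96/28


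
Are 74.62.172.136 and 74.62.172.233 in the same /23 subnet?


Mask: 255.255.254.0
74.62.172.136 AND mask = 74.62.172.0
74.62.172.233 AND mask = 74.62.172.0
Yes, same subnet (74.62.172.0)


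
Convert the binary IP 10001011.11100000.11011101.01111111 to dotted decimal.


10001011 = 139
11100000 = 224
11011101 = 221
01111111 = 127
IP: 139.224.221.127


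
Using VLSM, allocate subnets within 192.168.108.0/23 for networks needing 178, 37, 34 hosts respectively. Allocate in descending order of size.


178 hosts -> /24 (254 usable): 192.168.108.0/24
37 hosts -> /26 (62 usable): 192.168.109.0/26
34 hosts -> /26 (62 usable): 192.168.109.64/26
Allocation: 192.168.108.0/24 (178 hosts, 254 usable); 192.168.109.0/26 (37 hosts, 62 usable); 192.168.109.64/26 (34 hosts, 62 usable)


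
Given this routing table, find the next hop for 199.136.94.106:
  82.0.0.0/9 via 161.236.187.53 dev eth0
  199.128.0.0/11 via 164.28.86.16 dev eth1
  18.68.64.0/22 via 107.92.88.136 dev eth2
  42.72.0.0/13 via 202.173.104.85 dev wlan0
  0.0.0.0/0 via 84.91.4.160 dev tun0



Longest prefix match for 199.136.94.106:
  /9 82.0.0.0: no
  /11 199.128.0.0: MATCH
  /22 18.68.64.0: no
  /13 42.72.0.0: no
  /0 0.0.0.0: MATCH
Selected: next-hop 164.28.86.16 via eth1 (matched /11)


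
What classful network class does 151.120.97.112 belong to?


First octet: 151
Binary: 10010111
10xxxxxx -> Class B (128-191)
Class B, default mask 255.255.0.0 (/16)


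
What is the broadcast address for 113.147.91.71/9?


Network: 113.128.0.0/9
Host bits = 23
Set all host bits to 1:
Broadcast: 113.255.255.255


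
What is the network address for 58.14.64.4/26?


IP:   00111010.00001110.01000000.00000100
Mask: 11111111.11111111.11111111.11000000
AND operation:
Net:  00111010.00001110.01000000.00000000
Network: 58.14.64.0/26


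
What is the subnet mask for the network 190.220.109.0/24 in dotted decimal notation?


/24 means 24 network bits, 8 host bits
Binary: 11111111111111111111111100000000
Mask: 255.255.255.0


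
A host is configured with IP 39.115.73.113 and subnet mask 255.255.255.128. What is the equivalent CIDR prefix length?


Binary: 11111111.11111111.11111111.10000000
Count leading 1s
Prefix: /25


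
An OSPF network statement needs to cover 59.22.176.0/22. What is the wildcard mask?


Subnet mask: 255.255.252.0
Wildcard = 255.255.255.255 - subnet mask
255 - 255 = 0
255 - 255 = 0
255 - 252 = 3
255 - 0 = 255
Wildcard: 0.0.3.255


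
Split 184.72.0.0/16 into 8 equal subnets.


New prefix = 16 + 3 = 19
Each subnet has 8192 addresses
  184.72.0.0/19
  184.72.32.0/19
  184.72.64.0/19
  184.72.96.0/19
  184.72.128.0/19
  184.72.160.0/19
  184.72.192.0/19
  184.72.224.0/19
Subnets: 184.72.0.0/19, 184.72.32.0/19, 184.72.64.0/19, 184.72.96.0/19, 184.72.128.0/19, 184.72.160.0/19, 184.72.192.0/19, 184.72.224.0/19


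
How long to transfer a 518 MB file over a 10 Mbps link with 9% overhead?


Effective throughput = 10 * (1 - 9/100) = 9.1 Mbps
File size in Mb = 518 * 8 = 4144 Mb
Time = 4144 / 9.1
Time = 455.3846 seconds


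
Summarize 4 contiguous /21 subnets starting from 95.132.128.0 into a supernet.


Original prefix: /21
Number of subnets: 4 = 2^2
New prefix = 21 - 2 = 19
Supernet: 95.132.128.0/19


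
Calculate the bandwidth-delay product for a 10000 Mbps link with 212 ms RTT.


BDP = bandwidth * RTT
= 10000 Mbps * 212 ms
= 10000 * 1e6 * 212 / 1000 bits
= 2120000000 bits
= 265000000 bytes
= 258789.0625 KB
BDP = 2120000000 bits (265000000 bytes)


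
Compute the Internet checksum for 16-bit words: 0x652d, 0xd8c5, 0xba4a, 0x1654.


Sum all words (with carry folding):
+ 0x652d = 0x652d
+ 0xd8c5 = 0x3df3
+ 0xba4a = 0xf83d
+ 0x1654 = 0x0e92
One's complement: ~0x0e92
Checksum = 0xf16d


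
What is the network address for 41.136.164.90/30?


IP:   00101001.10001000.10100100.01011010
Mask: 11111111.11111111.11111111.11111100
AND operation:
Net:  00101001.10001000.10100100.01011000
Network: 41.136.164.88/30


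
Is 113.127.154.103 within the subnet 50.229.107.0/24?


Subnet network: 50.229.107.0
Test IP AND mask: 113.127.154.0
No, 113.127.154.103 is not in 50.229.107.0/24


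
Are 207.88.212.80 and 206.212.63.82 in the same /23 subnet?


Mask: 255.255.254.0
207.88.212.80 AND mask = 207.88.212.0
206.212.63.82 AND mask = 206.212.62.0
No, different subnets (207.88.212.0 vs 206.212.62.0)


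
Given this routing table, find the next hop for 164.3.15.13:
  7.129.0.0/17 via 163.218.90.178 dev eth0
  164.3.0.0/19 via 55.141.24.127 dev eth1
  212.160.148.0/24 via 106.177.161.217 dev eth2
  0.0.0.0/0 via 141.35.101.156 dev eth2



Longest prefix match for 164.3.15.13:
  /17 7.129.0.0: no
  /19 164.3.0.0: MATCH
  /24 212.160.148.0: no
  /0 0.0.0.0: MATCH
Selected: next-hop 55.141.24.127 via eth1 (matched /19)


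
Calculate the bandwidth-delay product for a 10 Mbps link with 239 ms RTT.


BDP = bandwidth * RTT
= 10 Mbps * 239 ms
= 10 * 1e6 * 239 / 1000 bits
= 2390000 bits
= 298750 bytes
= 291.748 KB
BDP = 2390000 bits (298750 bytes)


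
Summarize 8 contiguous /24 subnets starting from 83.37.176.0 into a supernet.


Original prefix: /24
Number of subnets: 8 = 2^3
New prefix = 24 - 3 = 21
Supernet: 83.37.176.0/21


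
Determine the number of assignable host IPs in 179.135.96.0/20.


Host bits = 32 - 20 = 12
Total addresses = 2^12 = 4096
Usable = total - 2 (network and broadcast)
Usable hosts: 4094


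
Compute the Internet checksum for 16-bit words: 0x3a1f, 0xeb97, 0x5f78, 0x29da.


Sum all words (with carry folding):
+ 0x3a1f = 0x3a1f
+ 0xeb97 = 0x25b7
+ 0x5f78 = 0x852f
+ 0x29da = 0xaf09
One's complement: ~0xaf09
Checksum = 0x50f6


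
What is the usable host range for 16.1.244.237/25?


Network: 16.1.244.128
Broadcast: 16.1.244.255
First usable = network + 1
Last usable = broadcast - 1
Range: 16.1.244.129 to 16.1.244.254


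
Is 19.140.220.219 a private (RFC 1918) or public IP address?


RFC 1918 private ranges:
  10.0.0.0/8 (10.0.0.0 - 10.255.255.255)
  172.16.0.0/12 (172.16.0.0 - 172.31.255.255)
  192.168.0.0/16 (192.168.0.0 - 192.168.255.255)
Public (not in any RFC 1918 range)


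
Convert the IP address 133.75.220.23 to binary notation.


133 = 10000101
75 = 01001011
220 = 11011100
23 = 00010111
Binary: 10000101.01001011.11011100.00010111


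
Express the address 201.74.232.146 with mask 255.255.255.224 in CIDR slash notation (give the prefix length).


Binary: 11111111.11111111.11111111.11100000
Count leading 1s
Prefix: /27


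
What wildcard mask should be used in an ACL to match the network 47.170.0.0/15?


Subnet mask: 255.254.0.0
Wildcard = 255.255.255.255 - subnet mask
255 - 255 = 0
255 - 254 = 1
255 - 0 = 255
255 - 0 = 255
Wildcard: 0.1.255.255


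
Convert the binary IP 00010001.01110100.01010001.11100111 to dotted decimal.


00010001 = 17
01110100 = 116
01010001 = 81
11100111 = 231
IP: 17.116.81.231


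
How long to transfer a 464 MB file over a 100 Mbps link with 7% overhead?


Effective throughput = 100 * (1 - 7/100) = 93 Mbps
File size in Mb = 464 * 8 = 3712 Mb
Time = 3712 / 93
Time = 39.914 seconds


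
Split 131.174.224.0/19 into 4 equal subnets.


New prefix = 19 + 2 = 21
Each subnet has 2048 addresses
  131.174.224.0/21
  131.174.232.0/21
  131.174.240.0/21
  131.174.248.0/21
Subnets: 131.174.224.0/21, 131.174.232.0/21, 131.174.240.0/21, 131.174.248.0/21


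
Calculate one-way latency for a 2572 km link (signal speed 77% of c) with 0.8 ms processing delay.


Speed = 0.77 * 3e5 km/s = 231000 km/s
Propagation delay = 2572 / 231000 = 0.0111 s = 11.1342 ms
Processing delay = 0.8 ms
Total one-way latency = 11.9342 ms


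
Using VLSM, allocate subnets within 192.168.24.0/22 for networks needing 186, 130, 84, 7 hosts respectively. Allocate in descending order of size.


186 hosts -> /24 (254 usable): 192.168.24.0/24
130 hosts -> /24 (254 usable): 192.168.25.0/24
84 hosts -> /25 (126 usable): 192.168.26.0/25
7 hosts -> /28 (14 usable): 192.168.26.128/28
Allocation: 192.168.24.0/24 (186 hosts, 254 usable); 192.168.25.0/24 (130 hosts, 254 usable); 192.168.26.0/25 (84 hosts, 126 usable); 192.168.26.128/28 (7 hosts, 14 usable)


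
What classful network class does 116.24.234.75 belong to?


First octet: 116
Binary: 01110100
0xxxxxxx -> Class A (1-126)
Class A, default mask 255.0.0.0 (/8)


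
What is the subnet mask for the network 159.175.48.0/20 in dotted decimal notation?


/20 means 20 network bits, 12 host bits
Binary: 11111111111111111111000000000000
Mask: 255.255.240.0


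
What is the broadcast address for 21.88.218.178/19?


Network: 21.88.192.0/19
Host bits = 13
Set all host bits to 1:
Broadcast: 21.88.223.255


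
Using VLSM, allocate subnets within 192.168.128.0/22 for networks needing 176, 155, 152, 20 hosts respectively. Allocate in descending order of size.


176 hosts -> /24 (254 usable): 192.168.128.0/24
155 hosts -> /24 (254 usable): 192.168.129.0/24
152 hosts -> /24 (254 usable): 192.168.130.0/24
20 hosts -> /27 (30 usable): 192.168.131.0/27
Allocation: 192.168.128.0/24 (176 hosts, 254 usable); 192.168.129.0/24 (155 hosts, 254 usable); 192.168.130.0/24 (152 hosts, 254 usable); 192.168.131.0/27 (20 hosts, 30 usable)


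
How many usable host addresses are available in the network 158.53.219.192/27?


Host bits = 32 - 27 = 5
Total addresses = 2^5 = 32
Usable = total - 2 (network and broadcast)
Usable hosts: 30


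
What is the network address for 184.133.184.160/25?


IP:   10111000.10000101.10111000.10100000
Mask: 11111111.11111111.11111111.10000000
AND operation:
Net:  10111000.10000101.10111000.10000000
Network: 184.133.184.128/25


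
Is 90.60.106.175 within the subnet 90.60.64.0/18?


Subnet network: 90.60.64.0
Test IP AND mask: 90.60.64.0
Yes, 90.60.106.175 is in 90.60.64.0/18


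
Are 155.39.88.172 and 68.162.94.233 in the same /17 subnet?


Mask: 255.255.128.0
155.39.88.172 AND mask = 155.39.0.0
68.162.94.233 AND mask = 68.162.0.0
No, different subnets (155.39.0.0 vs 68.162.0.0)


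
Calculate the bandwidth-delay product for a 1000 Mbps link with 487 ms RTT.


BDP = bandwidth * RTT
= 1000 Mbps * 487 ms
= 1000 * 1e6 * 487 / 1000 bits
= 487000000 bits
= 60875000 bytes
= 59448.2422 KB
BDP = 487000000 bits (60875000 bytes)


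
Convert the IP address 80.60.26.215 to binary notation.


80 = 01010000
60 = 00111100
26 = 00011010
215 = 11010111
Binary: 01010000.00111100.00011010.11010111


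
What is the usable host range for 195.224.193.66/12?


Network: 195.224.0.0
Broadcast: 195.239.255.255
First usable = network + 1
Last usable = broadcast - 1
Range: 195.224.0.1 to 195.239.255.254


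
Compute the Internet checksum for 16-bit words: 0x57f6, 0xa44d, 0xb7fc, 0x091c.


Sum all words (with carry folding):
+ 0x57f6 = 0x57f6
+ 0xa44d = 0xfc43
+ 0xb7fc = 0xb440
+ 0x091c = 0xbd5c
One's complement: ~0xbd5c
Checksum = 0x42a3


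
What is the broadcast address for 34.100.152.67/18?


Network: 34.100.128.0/18
Host bits = 14
Set all host bits to 1:
Broadcast: 34.100.191.255


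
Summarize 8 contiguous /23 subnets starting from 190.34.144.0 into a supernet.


Original prefix: /23
Number of subnets: 8 = 2^3
New prefix = 23 - 3 = 20
Supernet: 190.34.144.0/20


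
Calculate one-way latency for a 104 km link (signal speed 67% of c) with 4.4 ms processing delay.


Speed = 0.67 * 3e5 km/s = 201000 km/s
Propagation delay = 104 / 201000 = 0.0005 s = 0.5174 ms
Processing delay = 4.4 ms
Total one-way latency = 4.9174 ms


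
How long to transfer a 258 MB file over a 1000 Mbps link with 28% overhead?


Effective throughput = 1000 * (1 - 28/100) = 720 Mbps
File size in Mb = 258 * 8 = 2064 Mb
Time = 2064 / 720
Time = 2.8667 seconds


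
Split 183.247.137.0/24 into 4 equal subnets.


New prefix = 24 + 2 = 26
Each subnet has 64 addresses
  183.247.137.0/26
  183.247.137.64/26
  183.247.137.128/26
  183.247.137.192/26
Subnets: 183.247.137.0/26, 183.247.137.64/26, 183.247.137.128/26, 183.247.137.192/26


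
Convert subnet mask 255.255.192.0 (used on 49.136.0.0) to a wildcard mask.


Subnet mask: 255.255.192.0
Wildcard = 255.255.255.255 - subnet mask
255 - 255 = 0
255 - 255 = 0
255 - 192 = 63
255 - 0 = 255
Wildcard: 0.0.63.255


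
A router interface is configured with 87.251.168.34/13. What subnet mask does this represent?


/13 means 13 network bits, 19 host bits
Binary: 11111111111110000000000000000000
Mask: 255.248.0.0


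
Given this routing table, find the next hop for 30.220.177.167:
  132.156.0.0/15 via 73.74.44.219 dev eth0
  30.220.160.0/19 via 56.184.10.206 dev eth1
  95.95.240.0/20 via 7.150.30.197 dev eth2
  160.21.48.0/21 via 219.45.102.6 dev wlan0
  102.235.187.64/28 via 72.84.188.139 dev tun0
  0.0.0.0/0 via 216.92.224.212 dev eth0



Longest prefix match for 30.220.177.167:
  /15 132.156.0.0: no
  /19 30.220.160.0: MATCH
  /20 95.95.240.0: no
  /21 160.21.48.0: no
  /28 102.235.187.64: no
  /0 0.0.0.0: MATCH
Selected: next-hop 56.184.10.206 via eth1 (matched /19)


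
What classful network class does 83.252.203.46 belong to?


First octet: 83
Binary: 01010011
0xxxxxxx -> Class A (1-126)
Class A, default mask 255.0.0.0 (/8)


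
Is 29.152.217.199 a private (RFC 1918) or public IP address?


RFC 1918 private ranges:
  10.0.0.0/8 (10.0.0.0 - 10.255.255.255)
  172.16.0.0/12 (172.16.0.0 - 172.31.255.255)
  192.168.0.0/16 (192.168.0.0 - 192.168.255.255)
Public (not in any RFC 1918 range)


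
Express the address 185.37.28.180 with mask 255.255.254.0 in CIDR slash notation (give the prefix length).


Binary: 11111111.11111111.11111110.00000000
Count leading 1s
Prefix: /23


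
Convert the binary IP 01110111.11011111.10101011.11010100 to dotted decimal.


01110111 = 119
11011111 = 223
10101011 = 171
11010100 = 212
IP: 119.223.171.212


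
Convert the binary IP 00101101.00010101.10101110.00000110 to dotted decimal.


00101101 = 45
00010101 = 21
10101110 = 174
00000110 = 6
IP: 45.21.174.6


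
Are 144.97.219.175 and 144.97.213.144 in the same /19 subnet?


Mask: 255.255.224.0
144.97.219.175 AND mask = 144.97.192.0
144.97.213.144 AND mask = 144.97.192.0
Yes, same subnet (144.97.192.0)


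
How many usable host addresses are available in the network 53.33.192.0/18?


Host bits = 32 - 18 = 14
Total addresses = 2^14 = 16384
Usable = total - 2 (network and broadcast)
Usable hosts: 16382


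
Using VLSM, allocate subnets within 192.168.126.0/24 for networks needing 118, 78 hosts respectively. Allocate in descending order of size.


118 hosts -> /25 (126 usable): 192.168.126.0/25
78 hosts -> /25 (126 usable): 192.168.126.128/25
Allocation: 192.168.126.0/25 (118 hosts, 126 usable); 192.168.126.128/25 (78 hosts, 126 usable)


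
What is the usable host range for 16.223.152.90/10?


Network: 16.192.0.0
Broadcast: 16.255.255.255
First usable = network + 1
Last usable = broadcast - 1
Range: 16.192.0.1 to 16.255.255.254


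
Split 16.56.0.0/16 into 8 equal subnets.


New prefix = 16 + 3 = 19
Each subnet has 8192 addresses
  16.56.0.0/19
  16.56.32.0/19
  16.56.64.0/19
  16.56.96.0/19
  16.56.128.0/19
  16.56.160.0/19
  16.56.192.0/19
  16.56.224.0/19
Subnets: 16.56.0.0/19, 16.56.32.0/19, 16.56.64.0/19, 16.56.96.0/19, 16.56.128.0/19, 16.56.160.0/19, 16.56.192.0/19, 16.56.224.0/19


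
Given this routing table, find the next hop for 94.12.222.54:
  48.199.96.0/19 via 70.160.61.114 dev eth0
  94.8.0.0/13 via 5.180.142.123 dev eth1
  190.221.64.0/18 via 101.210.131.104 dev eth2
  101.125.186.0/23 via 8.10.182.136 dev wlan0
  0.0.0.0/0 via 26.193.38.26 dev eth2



Longest prefix match for 94.12.222.54:
  /19 48.199.96.0: no
  /13 94.8.0.0: MATCH
  /18 190.221.64.0: no
  /23 101.125.186.0: no
  /0 0.0.0.0: MATCH
Selected: next-hop 5.180.142.123 via eth1 (matched /13)


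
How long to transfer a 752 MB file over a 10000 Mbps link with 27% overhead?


Effective throughput = 10000 * (1 - 27/100) = 7300 Mbps
File size in Mb = 752 * 8 = 6016 Mb
Time = 6016 / 7300
Time = 0.8241 seconds


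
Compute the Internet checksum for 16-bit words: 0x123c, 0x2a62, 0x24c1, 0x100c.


Sum all words (with carry folding):
+ 0x123c = 0x123c
+ 0x2a62 = 0x3c9e
+ 0x24c1 = 0x615f
+ 0x100c = 0x716b
One's complement: ~0x716b
Checksum = 0x8e94


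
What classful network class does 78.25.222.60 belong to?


First octet: 78
Binary: 01001110
0xxxxxxx -> Class A (1-126)
Class A, default mask 255.0.0.0 (/8)


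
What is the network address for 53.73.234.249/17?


IP:   00110101.01001001.11101010.11111001
Mask: 11111111.11111111.10000000.00000000
AND operation:
Net:  00110101.01001001.10000000.00000000
Network: 53.73.128.0/17


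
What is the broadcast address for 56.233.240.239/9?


Network: 56.128.0.0/9
Host bits = 23
Set all host bits to 1:
Broadcast: 56.255.255.255


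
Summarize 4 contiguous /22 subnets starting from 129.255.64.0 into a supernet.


Original prefix: /22
Number of subnets: 4 = 2^2
New prefix = 22 - 2 = 20
Supernet: 129.255.64.0/20


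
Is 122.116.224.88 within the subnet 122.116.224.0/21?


Subnet network: 122.116.224.0
Test IP AND mask: 122.116.224.0
Yes, 122.116.224.88 is in 122.116.224.0/21


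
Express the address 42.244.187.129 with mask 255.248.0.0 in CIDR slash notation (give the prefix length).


Binary: 11111111.11111000.00000000.00000000
Count leading 1s
Prefix: /13


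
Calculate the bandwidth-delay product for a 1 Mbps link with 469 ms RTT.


BDP = bandwidth * RTT
= 1 Mbps * 469 ms
= 1 * 1e6 * 469 / 1000 bits
= 469000 bits
= 58625 bytes
= 57.251 KB
BDP = 469000 bits (58625 bytes)


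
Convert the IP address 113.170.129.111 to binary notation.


113 = 01110001
170 = 10101010
129 = 10000001
111 = 01101111
Binary: 01110001.10101010.10000001.01101111


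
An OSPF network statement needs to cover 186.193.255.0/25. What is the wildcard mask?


Subnet mask: 255.255.255.128
Wildcard = 255.255.255.255 - subnet mask
255 - 255 = 0
255 - 255 = 0
255 - 255 = 0
255 - 128 = 127
Wildcard: 0.0.0.127


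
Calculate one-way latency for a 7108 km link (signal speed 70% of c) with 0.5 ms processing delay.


Speed = 0.7 * 3e5 km/s = 210000 km/s
Propagation delay = 7108 / 210000 = 0.0338 s = 33.8476 ms
Processing delay = 0.5 ms
Total one-way latency = 34.3476 ms


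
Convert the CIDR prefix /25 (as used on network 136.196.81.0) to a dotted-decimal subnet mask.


/25 means 25 network bits, 7 host bits
Binary: 11111111111111111111111110000000
Mask: 255.255.255.128


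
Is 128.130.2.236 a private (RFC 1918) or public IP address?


RFC 1918 private ranges:
  10.0.0.0/8 (10.0.0.0 - 10.255.255.255)
  172.16.0.0/12 (172.16.0.0 - 172.31.255.255)
  192.168.0.0/16 (192.168.0.0 - 192.168.255.255)
Public (not in any RFC 1918 range)


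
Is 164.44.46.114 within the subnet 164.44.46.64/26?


Subnet network: 164.44.46.64
Test IP AND mask: 164.44.46.64
Yes, 164.44.46.114 is in 164.44.46.64/26
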